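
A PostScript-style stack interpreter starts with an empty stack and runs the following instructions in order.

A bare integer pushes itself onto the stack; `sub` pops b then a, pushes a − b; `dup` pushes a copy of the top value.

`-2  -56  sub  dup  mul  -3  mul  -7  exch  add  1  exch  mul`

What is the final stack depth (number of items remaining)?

1

-2    [-2]
-56   [-2, -56]
sub   [54]
dup   [54, 54]
mul   [2916]
-3    [2916, -3]
mul   [-8748]
-7    [-8748, -7]
exch  [-7, -8748]
add   [-8755]
1     [-8755, 1]
exch  [1, -8755]
mul   [-8755]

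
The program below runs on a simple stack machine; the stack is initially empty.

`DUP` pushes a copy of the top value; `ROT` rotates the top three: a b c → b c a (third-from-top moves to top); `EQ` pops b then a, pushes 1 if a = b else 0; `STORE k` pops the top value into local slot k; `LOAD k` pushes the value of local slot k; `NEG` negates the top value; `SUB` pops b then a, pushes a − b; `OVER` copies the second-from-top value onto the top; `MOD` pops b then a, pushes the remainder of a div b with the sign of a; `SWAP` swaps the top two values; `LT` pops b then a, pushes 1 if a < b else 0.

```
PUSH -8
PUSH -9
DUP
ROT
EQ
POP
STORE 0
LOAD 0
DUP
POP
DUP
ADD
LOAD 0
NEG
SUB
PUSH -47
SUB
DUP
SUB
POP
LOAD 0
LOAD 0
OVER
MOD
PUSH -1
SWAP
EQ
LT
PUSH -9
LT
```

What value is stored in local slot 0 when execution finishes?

PUSH -8  → -8
PUSH -9  → -8 -9
DUP      → -8 -9 -9
ROT      → -9 -9 -8
EQ       → -9 0
POP      → -9
STORE 0  → (empty)
LOAD 0   → -9
DUP      → -9 -9
POP      → -9
DUP      → -9 -9
ADD      → -18
LOAD 0   → -18 -9
NEG      → -18 9
SUB      → -27
PUSH -47 → -27 -47
SUB      → 20
DUP      → 20 20
SUB      → 0
POP      → (empty)
LOAD 0   → -9
LOAD 0   → -9 -9
OVER     → -9 -9 -9
MOD      → -9 0
PUSH -1  → -9 0 -1
SWAP     → -9 -1 0
EQ       → -9 0
LT       → 1
PUSH -9  → 1 -9
LT       → 0

-9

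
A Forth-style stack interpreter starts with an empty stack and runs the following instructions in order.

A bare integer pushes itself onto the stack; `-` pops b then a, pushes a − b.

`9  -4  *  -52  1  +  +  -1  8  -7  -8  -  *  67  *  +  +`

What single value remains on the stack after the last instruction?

9   → [9]
-4  → [9, -4]
*   → [-36]
-52 → [-36, -52]
1   → [-36, -52, 1]
+   → [-36, -51]
+   → [-87]
-1  → [-87, -1]
8   → [-87, -1, 8]
-7  → [-87, -1, 8, -7]
-8  → [-87, -1, 8, -7, -8]
-   → [-87, -1, 8, 1]
*   → [-87, -1, 8]
67  → [-87, -1, 8, 67]
*   → [-87, -1, 536]
+   → [-87, 535]
+   → [448]

448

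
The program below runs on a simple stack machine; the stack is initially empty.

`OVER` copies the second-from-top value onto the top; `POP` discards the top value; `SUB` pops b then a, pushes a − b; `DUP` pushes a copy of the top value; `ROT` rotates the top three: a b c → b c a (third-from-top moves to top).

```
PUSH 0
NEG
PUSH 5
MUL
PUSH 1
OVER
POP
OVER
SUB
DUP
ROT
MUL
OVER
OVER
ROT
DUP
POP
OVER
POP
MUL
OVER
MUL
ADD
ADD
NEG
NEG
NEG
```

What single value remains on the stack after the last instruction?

-2

PUSH 0 → [0]
NEG    → [0]
PUSH 5 → [0, 5]
MUL    → [0]
PUSH 1 → [0, 1]
OVER   → [0, 1, 0]
POP    → [0, 1]
OVER   → [0, 1, 0]
SUB    → [0, 1]
DUP    → [0, 1, 1]
ROT    → [1, 1, 0]
MUL    → [1, 0]
OVER   → [1, 0, 1]
OVER   → [1, 0, 1, 0]
ROT    → [1, 1, 0, 0]
DUP    → [1, 1, 0, 0, 0]
POP    → [1, 1, 0, 0]
OVER   → [1, 1, 0, 0, 0]
POP    → [1, 1, 0, 0]
MUL    → [1, 1, 0]
OVER   → [1, 1, 0, 1]
MUL    → [1, 1, 0]
ADD    → [1, 1]
ADD    → [2]
NEG    → [-2]
NEG    → [2]
NEG    → [-2]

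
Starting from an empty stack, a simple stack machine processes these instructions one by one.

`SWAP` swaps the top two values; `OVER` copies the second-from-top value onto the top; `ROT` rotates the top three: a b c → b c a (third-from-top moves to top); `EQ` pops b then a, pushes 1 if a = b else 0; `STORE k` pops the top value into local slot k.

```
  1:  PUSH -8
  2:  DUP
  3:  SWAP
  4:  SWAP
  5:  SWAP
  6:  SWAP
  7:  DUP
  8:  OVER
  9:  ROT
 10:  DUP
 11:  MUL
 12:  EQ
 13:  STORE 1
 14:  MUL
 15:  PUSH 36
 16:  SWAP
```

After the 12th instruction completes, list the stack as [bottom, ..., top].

PUSH -8 -> [-8]
DUP     -> [-8, -8]
SWAP    -> [-8, -8]
SWAP    -> [-8, -8]
SWAP    -> [-8, -8]
SWAP    -> [-8, -8]
DUP     -> [-8, -8, -8]
OVER    -> [-8, -8, -8, -8]
ROT     -> [-8, -8, -8, -8]
DUP     -> [-8, -8, -8, -8, -8]
MUL     -> [-8, -8, -8, 64]
EQ      -> [-8, -8, 0]

[-8, -8, 0]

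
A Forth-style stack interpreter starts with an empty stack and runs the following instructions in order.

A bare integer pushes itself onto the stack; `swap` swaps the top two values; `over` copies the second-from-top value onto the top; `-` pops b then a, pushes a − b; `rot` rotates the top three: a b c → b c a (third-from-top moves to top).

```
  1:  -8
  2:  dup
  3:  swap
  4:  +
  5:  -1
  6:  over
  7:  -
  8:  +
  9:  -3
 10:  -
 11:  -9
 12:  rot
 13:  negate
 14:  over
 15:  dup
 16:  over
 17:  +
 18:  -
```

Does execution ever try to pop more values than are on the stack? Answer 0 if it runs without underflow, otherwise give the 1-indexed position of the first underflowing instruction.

12

-8   → [-8]
dup  → [-8, -8]
swap → [-8, -8]
+    → [-16]
-1   → [-16, -1]
over → [-16, -1, -16]
-    → [-16, 15]
+    → [-1]
-3   → [-1, -3]
-    → [2]
-9   → [2, -9]
rot  — needs 3 operands, stack has 2 → underflow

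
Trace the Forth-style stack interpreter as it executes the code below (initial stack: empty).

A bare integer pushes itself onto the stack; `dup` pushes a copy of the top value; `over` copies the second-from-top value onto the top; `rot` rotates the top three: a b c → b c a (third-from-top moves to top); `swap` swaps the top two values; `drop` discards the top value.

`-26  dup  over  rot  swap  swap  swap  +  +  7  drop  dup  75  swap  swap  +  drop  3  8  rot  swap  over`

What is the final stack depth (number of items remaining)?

-26  → -26
dup  → -26 -26
over → -26 -26 -26
rot  → -26 -26 -26
swap → -26 -26 -26
swap → -26 -26 -26
swap → -26 -26 -26
+    → -26 -52
+    → -78
7    → -78 7
drop → -78
dup  → -78 -78
75   → -78 -78 75
swap → -78 75 -78
swap → -78 -78 75
+    → -78 -3
drop → -78
3    → -78 3
8    → -78 3 8
rot  → 3 8 -78
swap → 3 -78 8
over → 3 -78 8 -78

4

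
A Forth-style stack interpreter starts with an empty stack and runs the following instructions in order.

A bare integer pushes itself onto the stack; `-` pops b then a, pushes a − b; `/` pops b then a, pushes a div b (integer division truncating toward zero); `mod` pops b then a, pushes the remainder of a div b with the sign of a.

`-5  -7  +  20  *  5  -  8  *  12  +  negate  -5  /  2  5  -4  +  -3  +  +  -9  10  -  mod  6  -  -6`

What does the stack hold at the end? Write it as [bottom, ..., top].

[-389, -6, -6]

-5      [-5]
-7      [-5, -7]
+       [-12]
20      [-12, 20]
*       [-240]
5       [-240, 5]
-       [-245]
8       [-245, 8]
*       [-1960]
12      [-1960, 12]
+       [-1948]
negate  [1948]
-5      [1948, -5]
/       [-389]
2       [-389, 2]
5       [-389, 2, 5]
-4      [-389, 2, 5, -4]
+       [-389, 2, 1]
-3      [-389, 2, 1, -3]
+       [-389, 2, -2]
+       [-389, 0]
-9      [-389, 0, -9]
10      [-389, 0, -9, 10]
-       [-389, 0, -19]
mod     [-389, 0]
6       [-389, 0, 6]
-       [-389, -6]
-6      [-389, -6, -6]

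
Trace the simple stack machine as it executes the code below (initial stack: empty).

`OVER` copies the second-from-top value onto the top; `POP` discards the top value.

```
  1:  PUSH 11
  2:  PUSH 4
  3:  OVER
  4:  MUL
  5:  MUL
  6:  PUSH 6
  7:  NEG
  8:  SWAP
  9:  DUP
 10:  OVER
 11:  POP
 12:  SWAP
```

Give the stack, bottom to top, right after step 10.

[-6, 484, 484, 484]

PUSH 11 -> [11]
PUSH 4  -> [11, 4]
OVER    -> [11, 4, 11]
MUL     -> [11, 44]
MUL     -> [484]
PUSH 6  -> [484, 6]
NEG     -> [484, -6]
SWAP    -> [-6, 484]
DUP     -> [-6, 484, 484]
OVER    -> [-6, 484, 484, 484]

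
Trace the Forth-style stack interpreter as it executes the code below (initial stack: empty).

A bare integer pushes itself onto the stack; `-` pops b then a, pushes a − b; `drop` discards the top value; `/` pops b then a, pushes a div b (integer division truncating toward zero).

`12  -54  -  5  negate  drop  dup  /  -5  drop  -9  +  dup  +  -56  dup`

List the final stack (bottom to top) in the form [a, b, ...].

[-16, -56, -56]

12      [12]
-54     [12, -54]
-       [66]
5       [66, 5]
negate  [66, -5]
drop    [66]
dup     [66, 66]
/       [1]
-5      [1, -5]
drop    [1]
-9      [1, -9]
+       [-8]
dup     [-8, -8]
+       [-16]
-56     [-16, -56]
dup     [-16, -56, -56]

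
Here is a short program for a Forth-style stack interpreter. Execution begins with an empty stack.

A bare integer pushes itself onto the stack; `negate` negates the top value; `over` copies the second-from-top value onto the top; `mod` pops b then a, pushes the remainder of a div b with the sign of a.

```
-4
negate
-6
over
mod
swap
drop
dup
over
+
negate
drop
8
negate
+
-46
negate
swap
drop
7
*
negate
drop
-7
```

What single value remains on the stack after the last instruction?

-7

-4     : -4
negate : 4
-6     : 4 -6
over   : 4 -6 4
mod    : 4 -2
swap   : -2 4
drop   : -2
dup    : -2 -2
over   : -2 -2 -2
+      : -2 -4
negate : -2 4
drop   : -2
8      : -2 8
negate : -2 -8
+      : -10
-46    : -10 -46
negate : -10 46
swap   : 46 -10
drop   : 46
7      : 46 7
*      : 322
negate : -322
drop   : (empty)
-7     : -7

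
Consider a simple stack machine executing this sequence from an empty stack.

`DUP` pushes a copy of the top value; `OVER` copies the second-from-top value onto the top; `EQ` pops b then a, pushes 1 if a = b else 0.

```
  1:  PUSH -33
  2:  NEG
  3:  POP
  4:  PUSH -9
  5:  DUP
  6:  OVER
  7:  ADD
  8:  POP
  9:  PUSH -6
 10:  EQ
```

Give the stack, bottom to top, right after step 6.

PUSH -33 : [-33]
NEG      : [33]
POP      : []
PUSH -9  : [-9]
DUP      : [-9, -9]
OVER     : [-9, -9, -9]

[-9, -9, -9]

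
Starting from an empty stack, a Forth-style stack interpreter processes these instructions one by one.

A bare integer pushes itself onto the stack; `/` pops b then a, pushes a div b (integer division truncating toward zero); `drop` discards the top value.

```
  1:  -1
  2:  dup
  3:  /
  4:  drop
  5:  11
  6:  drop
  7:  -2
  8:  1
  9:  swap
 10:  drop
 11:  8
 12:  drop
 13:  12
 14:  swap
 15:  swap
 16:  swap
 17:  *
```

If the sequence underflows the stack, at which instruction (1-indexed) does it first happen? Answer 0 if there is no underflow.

0

-1    -1
dup   -1 -1
/     1
drop  (empty)
11    11
drop  (empty)
-2    -2
1     -2 1
swap  1 -2
drop  1
8     1 8
drop  1
12    1 12
swap  12 1
swap  1 12
swap  12 1
*     12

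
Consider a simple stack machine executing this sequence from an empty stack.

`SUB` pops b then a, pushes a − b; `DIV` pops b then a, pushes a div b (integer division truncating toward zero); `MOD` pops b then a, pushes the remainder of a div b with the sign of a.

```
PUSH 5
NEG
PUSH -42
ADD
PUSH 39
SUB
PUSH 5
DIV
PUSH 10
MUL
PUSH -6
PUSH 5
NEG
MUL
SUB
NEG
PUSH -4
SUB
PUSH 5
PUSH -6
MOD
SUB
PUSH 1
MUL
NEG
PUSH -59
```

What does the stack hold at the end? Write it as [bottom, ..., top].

PUSH 5   : [5]
NEG      : [-5]
PUSH -42 : [-5, -42]
ADD      : [-47]
PUSH 39  : [-47, 39]
SUB      : [-86]
PUSH 5   : [-86, 5]
DIV      : [-17]
PUSH 10  : [-17, 10]
MUL      : [-170]
PUSH -6  : [-170, -6]
PUSH 5   : [-170, -6, 5]
NEG      : [-170, -6, -5]
MUL      : [-170, 30]
SUB      : [-200]
NEG      : [200]
PUSH -4  : [200, -4]
SUB      : [204]
PUSH 5   : [204, 5]
PUSH -6  : [204, 5, -6]
MOD      : [204, 5]
SUB      : [199]
PUSH 1   : [199, 1]
MUL      : [199]
NEG      : [-199]
PUSH -59 : [-199, -59]

[-199, -59]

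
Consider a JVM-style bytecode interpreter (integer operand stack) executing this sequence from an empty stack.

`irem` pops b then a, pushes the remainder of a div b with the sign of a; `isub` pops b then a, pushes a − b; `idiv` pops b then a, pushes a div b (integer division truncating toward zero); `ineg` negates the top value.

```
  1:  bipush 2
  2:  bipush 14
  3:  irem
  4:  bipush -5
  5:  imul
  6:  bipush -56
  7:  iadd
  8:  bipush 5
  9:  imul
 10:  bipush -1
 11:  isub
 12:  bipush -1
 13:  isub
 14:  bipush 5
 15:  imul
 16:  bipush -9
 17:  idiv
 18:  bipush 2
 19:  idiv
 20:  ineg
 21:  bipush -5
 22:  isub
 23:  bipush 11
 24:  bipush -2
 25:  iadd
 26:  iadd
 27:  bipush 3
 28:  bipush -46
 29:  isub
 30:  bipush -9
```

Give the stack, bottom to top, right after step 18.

[182, 2]

bipush 2   : 2
bipush 14  : 2 14
irem       : 2
bipush -5  : 2 -5
imul       : -10
bipush -56 : -10 -56
iadd       : -66
bipush 5   : -66 5
imul       : -330
bipush -1  : -330 -1
isub       : -329
bipush -1  : -329 -1
isub       : -328
bipush 5   : -328 5
imul       : -1640
bipush -9  : -1640 -9
idiv       : 182
bipush 2   : 182 2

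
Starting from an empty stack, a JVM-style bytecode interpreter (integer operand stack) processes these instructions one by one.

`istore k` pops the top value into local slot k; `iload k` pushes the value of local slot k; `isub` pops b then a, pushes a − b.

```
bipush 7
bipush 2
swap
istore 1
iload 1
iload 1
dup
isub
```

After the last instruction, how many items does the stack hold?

bipush 7 : 7
bipush 2 : 7 2
swap     : 2 7
istore 1 : 2
iload 1  : 2 7
iload 1  : 2 7 7
dup      : 2 7 7 7
isub     : 2 7 0

3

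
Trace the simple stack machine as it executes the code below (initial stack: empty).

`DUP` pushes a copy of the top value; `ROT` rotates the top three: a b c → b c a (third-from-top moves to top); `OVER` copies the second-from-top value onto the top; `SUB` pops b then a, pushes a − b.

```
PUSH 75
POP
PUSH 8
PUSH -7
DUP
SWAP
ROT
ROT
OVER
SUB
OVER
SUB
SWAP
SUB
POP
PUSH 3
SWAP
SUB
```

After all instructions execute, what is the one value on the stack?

10

PUSH 75  [75]
POP      []
PUSH 8   [8]
PUSH -7  [8, -7]
DUP      [8, -7, -7]
SWAP     [8, -7, -7]
ROT      [-7, -7, 8]
ROT      [-7, 8, -7]
OVER     [-7, 8, -7, 8]
SUB      [-7, 8, -15]
OVER     [-7, 8, -15, 8]
SUB      [-7, 8, -23]
SWAP     [-7, -23, 8]
SUB      [-7, -31]
POP      [-7]
PUSH 3   [-7, 3]
SWAP     [3, -7]
SUB      [10]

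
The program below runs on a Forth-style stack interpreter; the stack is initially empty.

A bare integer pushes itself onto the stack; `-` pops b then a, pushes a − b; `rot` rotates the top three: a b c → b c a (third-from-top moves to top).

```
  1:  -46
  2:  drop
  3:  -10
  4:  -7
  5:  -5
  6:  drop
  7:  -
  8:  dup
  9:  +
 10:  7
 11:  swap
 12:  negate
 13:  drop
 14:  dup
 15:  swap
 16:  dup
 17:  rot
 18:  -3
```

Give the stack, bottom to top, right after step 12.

-46    -> [-46]
drop   -> []
-10    -> [-10]
-7     -> [-10, -7]
-5     -> [-10, -7, -5]
drop   -> [-10, -7]
-      -> [-3]
dup    -> [-3, -3]
+      -> [-6]
7      -> [-6, 7]
swap   -> [7, -6]
negate -> [7, 6]

[7, 6]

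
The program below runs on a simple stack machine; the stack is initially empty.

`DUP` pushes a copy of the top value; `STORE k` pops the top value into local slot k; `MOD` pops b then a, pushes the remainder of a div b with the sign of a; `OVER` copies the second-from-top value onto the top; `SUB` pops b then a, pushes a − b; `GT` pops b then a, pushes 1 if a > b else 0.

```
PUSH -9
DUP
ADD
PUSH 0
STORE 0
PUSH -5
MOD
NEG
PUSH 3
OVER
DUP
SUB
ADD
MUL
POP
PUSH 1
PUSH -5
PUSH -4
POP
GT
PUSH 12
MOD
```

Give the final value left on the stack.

1

PUSH -9 : [-9]
DUP     : [-9, -9]
ADD     : [-18]
PUSH 0  : [-18, 0]
STORE 0 : [-18]
PUSH -5 : [-18, -5]
MOD     : [-3]
NEG     : [3]
PUSH 3  : [3, 3]
OVER    : [3, 3, 3]
DUP     : [3, 3, 3, 3]
SUB     : [3, 3, 0]
ADD     : [3, 3]
MUL     : [9]
POP     : []
PUSH 1  : [1]
PUSH -5 : [1, -5]
PUSH -4 : [1, -5, -4]
POP     : [1, -5]
GT      : [1]
PUSH 12 : [1, 12]
MOD     : [1]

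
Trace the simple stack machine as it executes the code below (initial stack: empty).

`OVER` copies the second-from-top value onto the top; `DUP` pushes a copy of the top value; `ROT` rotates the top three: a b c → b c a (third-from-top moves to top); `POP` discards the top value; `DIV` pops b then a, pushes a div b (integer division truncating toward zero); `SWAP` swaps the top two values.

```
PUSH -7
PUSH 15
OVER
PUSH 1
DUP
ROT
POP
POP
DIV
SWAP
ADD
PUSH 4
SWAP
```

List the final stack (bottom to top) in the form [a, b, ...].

PUSH -7 → -7
PUSH 15 → -7 15
OVER    → -7 15 -7
PUSH 1  → -7 15 -7 1
DUP     → -7 15 -7 1 1
ROT     → -7 15 1 1 -7
POP     → -7 15 1 1
POP     → -7 15 1
DIV     → -7 15
SWAP    → 15 -7
ADD     → 8
PUSH 4  → 8 4
SWAP    → 4 8

[4, 8]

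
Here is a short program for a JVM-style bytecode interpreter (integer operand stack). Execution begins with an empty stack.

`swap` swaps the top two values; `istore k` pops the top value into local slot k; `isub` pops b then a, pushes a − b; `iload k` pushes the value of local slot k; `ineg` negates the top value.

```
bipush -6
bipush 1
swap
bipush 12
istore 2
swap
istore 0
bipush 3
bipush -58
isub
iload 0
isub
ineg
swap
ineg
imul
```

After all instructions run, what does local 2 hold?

12

bipush -6  -> -6
bipush 1   -> -6 1
swap       -> 1 -6
bipush 12  -> 1 -6 12
istore 2   -> 1 -6
swap       -> -6 1
istore 0   -> -6
bipush 3   -> -6 3
bipush -58 -> -6 3 -58
isub       -> -6 61
iload 0    -> -6 61 1
isub       -> -6 60
ineg       -> -6 -60
swap       -> -60 -6
ineg       -> -60 6
imul       -> -360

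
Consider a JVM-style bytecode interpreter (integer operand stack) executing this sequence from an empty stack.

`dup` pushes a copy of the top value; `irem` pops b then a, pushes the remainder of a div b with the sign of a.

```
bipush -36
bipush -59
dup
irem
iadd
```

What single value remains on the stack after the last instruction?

bipush -36  -36
bipush -59  -36 -59
dup         -36 -59 -59
irem        -36 0
iadd        -36

-36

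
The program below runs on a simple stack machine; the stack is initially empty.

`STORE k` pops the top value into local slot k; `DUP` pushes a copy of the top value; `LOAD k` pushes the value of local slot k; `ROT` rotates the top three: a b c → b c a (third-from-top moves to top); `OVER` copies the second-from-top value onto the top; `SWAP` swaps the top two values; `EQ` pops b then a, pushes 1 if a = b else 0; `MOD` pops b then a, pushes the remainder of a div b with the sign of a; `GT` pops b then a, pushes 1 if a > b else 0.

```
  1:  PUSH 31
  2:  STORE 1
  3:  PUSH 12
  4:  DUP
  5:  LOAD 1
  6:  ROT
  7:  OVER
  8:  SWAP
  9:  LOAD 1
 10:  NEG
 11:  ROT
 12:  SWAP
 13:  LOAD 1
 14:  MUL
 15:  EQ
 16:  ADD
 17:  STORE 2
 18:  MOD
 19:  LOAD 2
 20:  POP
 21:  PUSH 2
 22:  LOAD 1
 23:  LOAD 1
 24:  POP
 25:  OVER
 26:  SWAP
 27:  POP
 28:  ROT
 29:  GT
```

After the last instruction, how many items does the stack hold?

PUSH 31 → [31]
STORE 1 → []
PUSH 12 → [12]
DUP     → [12, 12]
LOAD 1  → [12, 12, 31]
ROT     → [12, 31, 12]
OVER    → [12, 31, 12, 31]
SWAP    → [12, 31, 31, 12]
LOAD 1  → [12, 31, 31, 12, 31]
NEG     → [12, 31, 31, 12, -31]
ROT     → [12, 31, 12, -31, 31]
SWAP    → [12, 31, 12, 31, -31]
LOAD 1  → [12, 31, 12, 31, -31, 31]
MUL     → [12, 31, 12, 31, -961]
EQ      → [12, 31, 12, 0]
ADD     → [12, 31, 12]
STORE 2 → [12, 31]
MOD     → [12]
LOAD 2  → [12, 12]
POP     → [12]
PUSH 2  → [12, 2]
LOAD 1  → [12, 2, 31]
LOAD 1  → [12, 2, 31, 31]
POP     → [12, 2, 31]
OVER    → [12, 2, 31, 2]
SWAP    → [12, 2, 2, 31]
POP     → [12, 2, 2]
ROT     → [2, 2, 12]
GT      → [2, 0]

2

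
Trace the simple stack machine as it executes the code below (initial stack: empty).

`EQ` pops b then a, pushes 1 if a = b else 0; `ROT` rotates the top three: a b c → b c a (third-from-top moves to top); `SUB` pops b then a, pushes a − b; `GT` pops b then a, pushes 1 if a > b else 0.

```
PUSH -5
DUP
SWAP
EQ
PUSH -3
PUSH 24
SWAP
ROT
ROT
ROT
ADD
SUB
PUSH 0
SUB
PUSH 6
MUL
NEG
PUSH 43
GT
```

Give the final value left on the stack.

1

PUSH -5 -> [-5]
DUP     -> [-5, -5]
SWAP    -> [-5, -5]
EQ      -> [1]
PUSH -3 -> [1, -3]
PUSH 24 -> [1, -3, 24]
SWAP    -> [1, 24, -3]
ROT     -> [24, -3, 1]
ROT     -> [-3, 1, 24]
ROT     -> [1, 24, -3]
ADD     -> [1, 21]
SUB     -> [-20]
PUSH 0  -> [-20, 0]
SUB     -> [-20]
PUSH 6  -> [-20, 6]
MUL     -> [-120]
NEG     -> [120]
PUSH 43 -> [120, 43]
GT      -> [1]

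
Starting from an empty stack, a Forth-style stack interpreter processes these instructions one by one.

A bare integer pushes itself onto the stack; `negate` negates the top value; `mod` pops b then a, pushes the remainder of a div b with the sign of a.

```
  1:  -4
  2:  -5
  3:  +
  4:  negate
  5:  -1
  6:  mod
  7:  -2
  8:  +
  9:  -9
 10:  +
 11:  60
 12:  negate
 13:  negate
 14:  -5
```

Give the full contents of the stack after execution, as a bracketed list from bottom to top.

-4      -4
-5      -4 -5
+       -9
negate  9
-1      9 -1
mod     0
-2      0 -2
+       -2
-9      -2 -9
+       -11
60      -11 60
negate  -11 -60
negate  -11 60
-5      -11 60 -5

[-11, 60, -5]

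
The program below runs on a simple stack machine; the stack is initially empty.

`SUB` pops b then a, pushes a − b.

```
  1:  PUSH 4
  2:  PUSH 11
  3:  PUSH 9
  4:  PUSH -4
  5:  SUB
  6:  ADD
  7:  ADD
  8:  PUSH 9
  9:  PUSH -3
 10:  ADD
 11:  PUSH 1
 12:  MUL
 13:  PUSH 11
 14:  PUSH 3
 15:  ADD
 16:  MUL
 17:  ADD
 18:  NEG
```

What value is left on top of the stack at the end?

PUSH 4  → 4
PUSH 11 → 4 11
PUSH 9  → 4 11 9
PUSH -4 → 4 11 9 -4
SUB     → 4 11 13
ADD     → 4 24
ADD     → 28
PUSH 9  → 28 9
PUSH -3 → 28 9 -3
ADD     → 28 6
PUSH 1  → 28 6 1
MUL     → 28 6
PUSH 11 → 28 6 11
PUSH 3  → 28 6 11 3
ADD     → 28 6 14
MUL     → 28 84
ADD     → 112
NEG     → -112

-112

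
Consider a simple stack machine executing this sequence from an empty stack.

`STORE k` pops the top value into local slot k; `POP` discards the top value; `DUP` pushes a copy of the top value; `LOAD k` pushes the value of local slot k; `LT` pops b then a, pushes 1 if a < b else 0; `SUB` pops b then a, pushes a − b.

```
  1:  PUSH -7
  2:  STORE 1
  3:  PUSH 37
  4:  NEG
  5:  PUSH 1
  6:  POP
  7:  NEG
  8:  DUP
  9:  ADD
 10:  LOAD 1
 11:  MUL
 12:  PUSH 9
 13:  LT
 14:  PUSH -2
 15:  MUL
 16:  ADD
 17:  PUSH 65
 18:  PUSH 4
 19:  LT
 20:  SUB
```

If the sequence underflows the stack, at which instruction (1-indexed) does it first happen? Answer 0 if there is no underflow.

PUSH -7 : [-7]
STORE 1 : []
PUSH 37 : [37]
NEG     : [-37]
PUSH 1  : [-37, 1]
POP     : [-37]
NEG     : [37]
DUP     : [37, 37]
ADD     : [74]
LOAD 1  : [74, -7]
MUL     : [-518]
PUSH 9  : [-518, 9]
LT      : [1]
PUSH -2 : [1, -2]
MUL     : [-2]
ADD  — needs 2 operands, stack has 1 → underflow

16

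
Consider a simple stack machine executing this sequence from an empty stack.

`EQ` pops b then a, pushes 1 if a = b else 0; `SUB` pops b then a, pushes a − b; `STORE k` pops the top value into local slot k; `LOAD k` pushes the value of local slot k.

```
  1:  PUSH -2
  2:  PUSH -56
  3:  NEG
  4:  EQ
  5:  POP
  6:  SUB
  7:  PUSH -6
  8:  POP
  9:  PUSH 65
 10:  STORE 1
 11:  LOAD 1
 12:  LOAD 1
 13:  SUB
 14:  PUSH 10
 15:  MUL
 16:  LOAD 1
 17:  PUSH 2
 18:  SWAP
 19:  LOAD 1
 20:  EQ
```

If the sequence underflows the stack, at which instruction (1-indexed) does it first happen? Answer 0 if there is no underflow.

PUSH -2  : -2
PUSH -56 : -2 -56
NEG      : -2 56
EQ       : 0
POP      : (empty)
SUB  — needs 2 operands, stack has 0 → underflow

6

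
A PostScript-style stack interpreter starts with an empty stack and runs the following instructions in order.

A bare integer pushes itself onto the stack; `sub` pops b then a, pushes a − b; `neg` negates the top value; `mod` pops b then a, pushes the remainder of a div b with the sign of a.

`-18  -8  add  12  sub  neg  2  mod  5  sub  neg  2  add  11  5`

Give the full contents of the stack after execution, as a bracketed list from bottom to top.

[7, 11, 5]

-18  [-18]
-8   [-18, -8]
add  [-26]
12   [-26, 12]
sub  [-38]
neg  [38]
2    [38, 2]
mod  [0]
5    [0, 5]
sub  [-5]
neg  [5]
2    [5, 2]
add  [7]
11   [7, 11]
5    [7, 11, 5]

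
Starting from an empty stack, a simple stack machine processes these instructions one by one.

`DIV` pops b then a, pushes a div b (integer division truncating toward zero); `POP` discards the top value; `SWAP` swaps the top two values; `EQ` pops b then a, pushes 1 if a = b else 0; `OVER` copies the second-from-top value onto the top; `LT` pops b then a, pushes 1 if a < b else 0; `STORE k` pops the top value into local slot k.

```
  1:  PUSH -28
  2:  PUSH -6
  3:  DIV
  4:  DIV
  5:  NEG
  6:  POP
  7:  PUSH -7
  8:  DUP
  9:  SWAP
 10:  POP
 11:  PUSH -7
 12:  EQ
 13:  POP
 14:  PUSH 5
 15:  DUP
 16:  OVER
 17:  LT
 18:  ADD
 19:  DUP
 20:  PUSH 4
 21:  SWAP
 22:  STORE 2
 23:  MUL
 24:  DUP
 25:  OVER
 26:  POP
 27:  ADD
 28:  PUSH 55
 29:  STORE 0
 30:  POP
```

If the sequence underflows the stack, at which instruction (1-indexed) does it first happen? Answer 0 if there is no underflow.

PUSH -28 : -28
PUSH -6  : -28 -6
DIV      : 4
DIV  — needs 2 operands, stack has 1 → underflow

4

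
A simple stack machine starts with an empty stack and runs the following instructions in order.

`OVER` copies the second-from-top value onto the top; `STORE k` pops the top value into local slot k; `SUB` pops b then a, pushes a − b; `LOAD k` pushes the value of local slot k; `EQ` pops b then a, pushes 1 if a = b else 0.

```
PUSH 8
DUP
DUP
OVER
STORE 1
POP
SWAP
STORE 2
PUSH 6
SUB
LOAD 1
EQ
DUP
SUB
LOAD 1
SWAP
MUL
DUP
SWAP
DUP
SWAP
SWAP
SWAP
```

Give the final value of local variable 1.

8

PUSH 8  -> 8
DUP     -> 8 8
DUP     -> 8 8 8
OVER    -> 8 8 8 8
STORE 1 -> 8 8 8
POP     -> 8 8
SWAP    -> 8 8
STORE 2 -> 8
PUSH 6  -> 8 6
SUB     -> 2
LOAD 1  -> 2 8
EQ      -> 0
DUP     -> 0 0
SUB     -> 0
LOAD 1  -> 0 8
SWAP    -> 8 0
MUL     -> 0
DUP     -> 0 0
SWAP    -> 0 0
DUP     -> 0 0 0
SWAP    -> 0 0 0
SWAP    -> 0 0 0
SWAP    -> 0 0 0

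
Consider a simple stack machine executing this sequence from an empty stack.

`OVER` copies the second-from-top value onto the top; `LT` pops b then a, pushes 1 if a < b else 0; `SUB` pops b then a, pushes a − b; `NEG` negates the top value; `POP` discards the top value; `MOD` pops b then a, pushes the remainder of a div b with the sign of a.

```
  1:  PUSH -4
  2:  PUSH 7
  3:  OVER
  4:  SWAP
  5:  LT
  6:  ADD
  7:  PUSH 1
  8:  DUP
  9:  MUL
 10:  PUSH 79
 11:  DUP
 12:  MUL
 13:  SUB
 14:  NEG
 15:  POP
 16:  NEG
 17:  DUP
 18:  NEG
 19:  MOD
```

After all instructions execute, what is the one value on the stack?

0

PUSH -4 → -4
PUSH 7  → -4 7
OVER    → -4 7 -4
SWAP    → -4 -4 7
LT      → -4 1
ADD     → -3
PUSH 1  → -3 1
DUP     → -3 1 1
MUL     → -3 1
PUSH 79 → -3 1 79
DUP     → -3 1 79 79
MUL     → -3 1 6241
SUB     → -3 -6240
NEG     → -3 6240
POP     → -3
NEG     → 3
DUP     → 3 3
NEG     → 3 -3
MOD     → 0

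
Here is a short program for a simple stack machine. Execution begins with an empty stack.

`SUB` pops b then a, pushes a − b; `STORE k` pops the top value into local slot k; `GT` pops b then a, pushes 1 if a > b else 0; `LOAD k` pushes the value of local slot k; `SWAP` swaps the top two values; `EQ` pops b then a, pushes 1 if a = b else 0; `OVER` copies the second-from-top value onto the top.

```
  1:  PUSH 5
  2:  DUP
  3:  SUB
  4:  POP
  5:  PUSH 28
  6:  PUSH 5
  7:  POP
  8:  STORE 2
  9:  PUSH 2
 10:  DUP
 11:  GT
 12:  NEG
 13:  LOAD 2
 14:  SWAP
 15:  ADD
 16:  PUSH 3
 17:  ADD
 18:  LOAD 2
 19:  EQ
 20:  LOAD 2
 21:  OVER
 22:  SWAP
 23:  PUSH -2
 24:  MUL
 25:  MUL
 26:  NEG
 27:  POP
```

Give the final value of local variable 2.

PUSH 5  : [5]
DUP     : [5, 5]
SUB     : [0]
POP     : []
PUSH 28 : [28]
PUSH 5  : [28, 5]
POP     : [28]
STORE 2 : []
PUSH 2  : [2]
DUP     : [2, 2]
GT      : [0]
NEG     : [0]
LOAD 2  : [0, 28]
SWAP    : [28, 0]
ADD     : [28]
PUSH 3  : [28, 3]
ADD     : [31]
LOAD 2  : [31, 28]
EQ      : [0]
LOAD 2  : [0, 28]
OVER    : [0, 28, 0]
SWAP    : [0, 0, 28]
PUSH -2 : [0, 0, 28, -2]
MUL     : [0, 0, -56]
MUL     : [0, 0]
NEG     : [0, 0]
POP     : [0]

28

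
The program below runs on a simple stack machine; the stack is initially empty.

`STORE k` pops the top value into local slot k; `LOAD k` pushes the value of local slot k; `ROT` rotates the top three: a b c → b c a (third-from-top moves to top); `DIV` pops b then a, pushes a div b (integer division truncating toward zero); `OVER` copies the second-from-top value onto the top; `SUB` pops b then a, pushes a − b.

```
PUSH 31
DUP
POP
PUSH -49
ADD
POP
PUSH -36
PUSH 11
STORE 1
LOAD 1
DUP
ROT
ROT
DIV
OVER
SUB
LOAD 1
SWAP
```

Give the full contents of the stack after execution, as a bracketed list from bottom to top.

[11, 11, -14]

PUSH 31   31
DUP       31 31
POP       31
PUSH -49  31 -49
ADD       -18
POP       (empty)
PUSH -36  -36
PUSH 11   -36 11
STORE 1   -36
LOAD 1    -36 11
DUP       -36 11 11
ROT       11 11 -36
ROT       11 -36 11
DIV       11 -3
OVER      11 -3 11
SUB       11 -14
LOAD 1    11 -14 11
SWAP      11 11 -14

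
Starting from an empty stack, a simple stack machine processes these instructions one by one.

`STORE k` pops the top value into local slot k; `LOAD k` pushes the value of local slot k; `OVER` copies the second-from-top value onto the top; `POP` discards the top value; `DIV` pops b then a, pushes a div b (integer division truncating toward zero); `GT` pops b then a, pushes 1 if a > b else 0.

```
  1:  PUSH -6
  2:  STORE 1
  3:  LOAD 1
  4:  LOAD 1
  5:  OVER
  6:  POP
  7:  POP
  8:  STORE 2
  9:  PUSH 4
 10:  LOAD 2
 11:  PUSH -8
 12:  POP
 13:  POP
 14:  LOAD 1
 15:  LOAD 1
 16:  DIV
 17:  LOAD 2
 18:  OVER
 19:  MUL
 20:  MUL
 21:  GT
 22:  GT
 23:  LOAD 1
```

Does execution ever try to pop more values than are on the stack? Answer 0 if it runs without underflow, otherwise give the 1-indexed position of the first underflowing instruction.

22

PUSH -6 → [-6]
STORE 1 → []
LOAD 1  → [-6]
LOAD 1  → [-6, -6]
OVER    → [-6, -6, -6]
POP     → [-6, -6]
POP     → [-6]
STORE 2 → []
PUSH 4  → [4]
LOAD 2  → [4, -6]
PUSH -8 → [4, -6, -8]
POP     → [4, -6]
POP     → [4]
LOAD 1  → [4, -6]
LOAD 1  → [4, -6, -6]
DIV     → [4, 1]
LOAD 2  → [4, 1, -6]
OVER    → [4, 1, -6, 1]
MUL     → [4, 1, -6]
MUL     → [4, -6]
GT      → [1]
GT  — needs 2 operands, stack has 1 → underflow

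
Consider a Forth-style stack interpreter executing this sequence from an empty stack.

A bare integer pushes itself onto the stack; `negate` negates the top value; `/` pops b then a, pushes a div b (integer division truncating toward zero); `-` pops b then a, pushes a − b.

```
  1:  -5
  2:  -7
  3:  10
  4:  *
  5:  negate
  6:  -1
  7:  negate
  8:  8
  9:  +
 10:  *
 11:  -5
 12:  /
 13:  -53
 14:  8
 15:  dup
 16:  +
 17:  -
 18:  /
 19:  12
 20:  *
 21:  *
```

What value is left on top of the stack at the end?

-60

-5     -> -5
-7     -> -5 -7
10     -> -5 -7 10
*      -> -5 -70
negate -> -5 70
-1     -> -5 70 -1
negate -> -5 70 1
8      -> -5 70 1 8
+      -> -5 70 9
*      -> -5 630
-5     -> -5 630 -5
/      -> -5 -126
-53    -> -5 -126 -53
8      -> -5 -126 -53 8
dup    -> -5 -126 -53 8 8
+      -> -5 -126 -53 16
-      -> -5 -126 -69
/      -> -5 1
12     -> -5 1 12
*      -> -5 12
*      -> -60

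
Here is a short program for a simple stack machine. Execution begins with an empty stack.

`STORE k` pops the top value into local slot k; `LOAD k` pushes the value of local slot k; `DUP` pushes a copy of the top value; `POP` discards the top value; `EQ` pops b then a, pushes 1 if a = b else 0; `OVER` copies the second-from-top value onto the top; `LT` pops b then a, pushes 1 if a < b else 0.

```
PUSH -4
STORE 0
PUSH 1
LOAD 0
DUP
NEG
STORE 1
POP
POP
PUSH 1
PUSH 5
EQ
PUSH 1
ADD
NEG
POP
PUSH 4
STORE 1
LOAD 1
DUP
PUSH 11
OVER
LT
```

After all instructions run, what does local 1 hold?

4

PUSH -4  -4
STORE 0  (empty)
PUSH 1   1
LOAD 0   1 -4
DUP      1 -4 -4
NEG      1 -4 4
STORE 1  1 -4
POP      1
POP      (empty)
PUSH 1   1
PUSH 5   1 5
EQ       0
PUSH 1   0 1
ADD      1
NEG      -1
POP      (empty)
PUSH 4   4
STORE 1  (empty)
LOAD 1   4
DUP      4 4
PUSH 11  4 4 11
OVER     4 4 11 4
LT       4 4 0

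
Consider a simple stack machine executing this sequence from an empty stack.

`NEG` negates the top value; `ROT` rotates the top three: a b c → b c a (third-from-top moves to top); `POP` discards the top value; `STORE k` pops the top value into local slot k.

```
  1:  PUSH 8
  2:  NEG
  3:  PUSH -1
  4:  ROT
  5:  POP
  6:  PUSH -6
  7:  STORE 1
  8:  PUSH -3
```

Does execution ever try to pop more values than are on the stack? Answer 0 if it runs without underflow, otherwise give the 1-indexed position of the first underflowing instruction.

4

PUSH 8  : [8]
NEG     : [-8]
PUSH -1 : [-8, -1]
ROT  — needs 3 operands, stack has 2 → underflow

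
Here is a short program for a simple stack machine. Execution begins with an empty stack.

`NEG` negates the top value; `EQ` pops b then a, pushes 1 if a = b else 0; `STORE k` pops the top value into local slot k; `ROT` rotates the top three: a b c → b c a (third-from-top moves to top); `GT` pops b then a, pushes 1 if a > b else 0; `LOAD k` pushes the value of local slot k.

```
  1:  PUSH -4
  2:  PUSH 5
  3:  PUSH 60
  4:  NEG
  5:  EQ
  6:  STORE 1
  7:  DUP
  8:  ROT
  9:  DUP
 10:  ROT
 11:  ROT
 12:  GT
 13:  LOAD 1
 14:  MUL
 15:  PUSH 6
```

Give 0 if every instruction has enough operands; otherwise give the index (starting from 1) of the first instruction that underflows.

8

PUSH -4  -4
PUSH 5   -4 5
PUSH 60  -4 5 60
NEG      -4 5 -60
EQ       -4 0
STORE 1  -4
DUP      -4 -4
ROT  — needs 3 operands, stack has 2 → underflow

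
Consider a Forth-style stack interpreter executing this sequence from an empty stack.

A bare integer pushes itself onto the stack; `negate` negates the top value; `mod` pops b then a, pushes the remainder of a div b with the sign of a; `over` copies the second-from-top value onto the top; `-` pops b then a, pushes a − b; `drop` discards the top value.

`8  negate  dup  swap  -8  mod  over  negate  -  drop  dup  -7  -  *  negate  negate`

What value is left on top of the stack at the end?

8

8       [8]
negate  [-8]
dup     [-8, -8]
swap    [-8, -8]
-8      [-8, -8, -8]
mod     [-8, 0]
over    [-8, 0, -8]
negate  [-8, 0, 8]
-       [-8, -8]
drop    [-8]
dup     [-8, -8]
-7      [-8, -8, -7]
-       [-8, -1]
*       [8]
negate  [-8]
negate  [8]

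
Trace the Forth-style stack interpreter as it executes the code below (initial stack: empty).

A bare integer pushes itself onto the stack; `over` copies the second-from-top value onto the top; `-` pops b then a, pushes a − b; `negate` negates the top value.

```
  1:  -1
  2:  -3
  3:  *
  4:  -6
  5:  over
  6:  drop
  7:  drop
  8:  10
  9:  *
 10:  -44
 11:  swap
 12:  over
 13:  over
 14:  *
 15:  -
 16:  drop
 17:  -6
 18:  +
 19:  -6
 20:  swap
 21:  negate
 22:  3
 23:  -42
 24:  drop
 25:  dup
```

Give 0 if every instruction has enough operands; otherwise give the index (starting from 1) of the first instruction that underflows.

-1     -> -1
-3     -> -1 -3
*      -> 3
-6     -> 3 -6
over   -> 3 -6 3
drop   -> 3 -6
drop   -> 3
10     -> 3 10
*      -> 30
-44    -> 30 -44
swap   -> -44 30
over   -> -44 30 -44
over   -> -44 30 -44 30
*      -> -44 30 -1320
-      -> -44 1350
drop   -> -44
-6     -> -44 -6
+      -> -50
-6     -> -50 -6
swap   -> -6 -50
negate -> -6 50
3      -> -6 50 3
-42    -> -6 50 3 -42
drop   -> -6 50 3
dup    -> -6 50 3 3

0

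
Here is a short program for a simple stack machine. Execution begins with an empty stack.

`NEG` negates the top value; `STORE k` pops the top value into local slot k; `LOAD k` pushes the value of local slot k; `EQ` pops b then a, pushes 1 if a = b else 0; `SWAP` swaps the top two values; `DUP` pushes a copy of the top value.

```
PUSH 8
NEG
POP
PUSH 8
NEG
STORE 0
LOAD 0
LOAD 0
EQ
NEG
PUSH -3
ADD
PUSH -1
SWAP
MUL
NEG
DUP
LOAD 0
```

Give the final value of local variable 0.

PUSH 8  : [8]
NEG     : [-8]
POP     : []
PUSH 8  : [8]
NEG     : [-8]
STORE 0 : []
LOAD 0  : [-8]
LOAD 0  : [-8, -8]
EQ      : [1]
NEG     : [-1]
PUSH -3 : [-1, -3]
ADD     : [-4]
PUSH -1 : [-4, -1]
SWAP    : [-1, -4]
MUL     : [4]
NEG     : [-4]
DUP     : [-4, -4]
LOAD 0  : [-4, -4, -8]

-8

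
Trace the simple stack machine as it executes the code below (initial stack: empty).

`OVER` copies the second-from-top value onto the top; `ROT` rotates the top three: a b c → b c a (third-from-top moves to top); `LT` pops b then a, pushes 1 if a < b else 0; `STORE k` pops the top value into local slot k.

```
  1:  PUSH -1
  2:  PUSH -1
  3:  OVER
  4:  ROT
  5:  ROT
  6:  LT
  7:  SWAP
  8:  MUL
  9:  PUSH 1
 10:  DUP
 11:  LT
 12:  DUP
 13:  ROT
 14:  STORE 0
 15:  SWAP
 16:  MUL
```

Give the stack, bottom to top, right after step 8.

PUSH -1 → [-1]
PUSH -1 → [-1, -1]
OVER    → [-1, -1, -1]
ROT     → [-1, -1, -1]
ROT     → [-1, -1, -1]
LT      → [-1, 0]
SWAP    → [0, -1]
MUL     → [0]

[0]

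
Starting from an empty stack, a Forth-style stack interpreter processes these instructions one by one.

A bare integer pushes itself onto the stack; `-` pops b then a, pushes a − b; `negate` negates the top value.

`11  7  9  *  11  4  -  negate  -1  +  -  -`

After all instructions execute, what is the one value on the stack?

-60

11     : [11]
7      : [11, 7]
9      : [11, 7, 9]
*      : [11, 63]
11     : [11, 63, 11]
4      : [11, 63, 11, 4]
-      : [11, 63, 7]
negate : [11, 63, -7]
-1     : [11, 63, -7, -1]
+      : [11, 63, -8]
-      : [11, 71]
-      : [-60]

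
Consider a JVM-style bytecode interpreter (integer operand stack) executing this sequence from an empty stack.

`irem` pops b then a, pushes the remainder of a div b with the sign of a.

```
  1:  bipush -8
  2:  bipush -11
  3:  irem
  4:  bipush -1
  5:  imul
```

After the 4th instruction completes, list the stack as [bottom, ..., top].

[-8, -1]

bipush -8  -> -8
bipush -11 -> -8 -11
irem       -> -8
bipush -1  -> -8 -1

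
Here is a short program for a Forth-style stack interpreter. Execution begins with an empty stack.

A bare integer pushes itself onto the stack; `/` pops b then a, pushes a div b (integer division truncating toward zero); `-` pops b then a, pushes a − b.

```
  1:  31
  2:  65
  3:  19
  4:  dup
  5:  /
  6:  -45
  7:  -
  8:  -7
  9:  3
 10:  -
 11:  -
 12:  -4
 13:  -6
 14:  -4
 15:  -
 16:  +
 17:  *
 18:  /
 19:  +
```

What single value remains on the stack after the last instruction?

31

31   [31]
65   [31, 65]
19   [31, 65, 19]
dup  [31, 65, 19, 19]
/    [31, 65, 1]
-45  [31, 65, 1, -45]
-    [31, 65, 46]
-7   [31, 65, 46, -7]
3    [31, 65, 46, -7, 3]
-    [31, 65, 46, -10]
-    [31, 65, 56]
-4   [31, 65, 56, -4]
-6   [31, 65, 56, -4, -6]
-4   [31, 65, 56, -4, -6, -4]
-    [31, 65, 56, -4, -2]
+    [31, 65, 56, -6]
*    [31, 65, -336]
/    [31, 0]
+    [31]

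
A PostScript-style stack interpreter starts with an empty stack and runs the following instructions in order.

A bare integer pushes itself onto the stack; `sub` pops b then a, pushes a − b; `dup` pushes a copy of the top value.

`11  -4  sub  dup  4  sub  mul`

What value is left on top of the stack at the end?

165

11   [11]
-4   [11, -4]
sub  [15]
dup  [15, 15]
4    [15, 15, 4]
sub  [15, 11]
mul  [165]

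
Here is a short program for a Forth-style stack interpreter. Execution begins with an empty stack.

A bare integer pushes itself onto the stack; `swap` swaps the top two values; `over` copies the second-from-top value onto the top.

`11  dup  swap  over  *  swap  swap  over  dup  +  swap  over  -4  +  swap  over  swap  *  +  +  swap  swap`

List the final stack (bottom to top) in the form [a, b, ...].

11    [11]
dup   [11, 11]
swap  [11, 11]
over  [11, 11, 11]
*     [11, 121]
swap  [121, 11]
swap  [11, 121]
over  [11, 121, 11]
dup   [11, 121, 11, 11]
+     [11, 121, 22]
swap  [11, 22, 121]
over  [11, 22, 121, 22]
-4    [11, 22, 121, 22, -4]
+     [11, 22, 121, 18]
swap  [11, 22, 18, 121]
over  [11, 22, 18, 121, 18]
swap  [11, 22, 18, 18, 121]
*     [11, 22, 18, 2178]
+     [11, 22, 2196]
+     [11, 2218]
swap  [2218, 11]
swap  [11, 2218]

[11, 2218]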